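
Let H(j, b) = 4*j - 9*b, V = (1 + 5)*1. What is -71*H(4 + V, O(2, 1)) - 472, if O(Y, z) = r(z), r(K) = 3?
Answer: -1395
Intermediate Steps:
V = 6 (V = 6*1 = 6)
O(Y, z) = 3
H(j, b) = -9*b + 4*j
-71*H(4 + V, O(2, 1)) - 472 = -71*(-9*3 + 4*(4 + 6)) - 472 = -71*(-27 + 4*10) - 472 = -71*(-27 + 40) - 472 = -71*13 - 472 = -923 - 472 = -1395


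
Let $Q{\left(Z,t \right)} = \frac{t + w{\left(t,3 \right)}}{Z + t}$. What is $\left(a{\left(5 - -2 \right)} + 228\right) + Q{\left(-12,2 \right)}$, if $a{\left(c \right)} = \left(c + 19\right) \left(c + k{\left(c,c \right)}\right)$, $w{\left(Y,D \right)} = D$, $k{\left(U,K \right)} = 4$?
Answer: $\frac{1027}{2} \approx 513.5$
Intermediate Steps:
$Q{\left(Z,t \right)} = \frac{3 + t}{Z + t}$ ($Q{\left(Z,t \right)} = \frac{t + 3}{Z + t} = \frac{3 + t}{Z + t}$)
$a{\left(c \right)} = \left(4 + c\right) \left(19 + c\right)$ ($a{\left(c \right)} = \left(c + 19\right) \left(c + 4\right) = \left(19 + c\right) \left(4 + c\right) = \left(4 + c\right) \left(19 + c\right)$)
$\left(a{\left(5 - -2 \right)} + 228\right) + Q{\left(-12,2 \right)} = \left(\left(76 + \left(5 - -2\right)^{2} + 23 \left(5 - -2\right)\right) + 228\right) + \frac{3 + 2}{-12 + 2} = \left(\left(76 + \left(5 + 2\right)^{2} + 23 \left(5 + 2\right)\right) + 228\right) + \frac{1}{-10} \cdot 5 = \left(\left(76 + 7^{2} + 23 \cdot 7\right) + 228\right) - \frac{1}{2} = \left(\left(76 + 49 + 161\right) + 228\right) - \frac{1}{2} = \left(286 + 228\right) - \frac{1}{2} = 514 - \frac{1}{2} = \frac{1027}{2}$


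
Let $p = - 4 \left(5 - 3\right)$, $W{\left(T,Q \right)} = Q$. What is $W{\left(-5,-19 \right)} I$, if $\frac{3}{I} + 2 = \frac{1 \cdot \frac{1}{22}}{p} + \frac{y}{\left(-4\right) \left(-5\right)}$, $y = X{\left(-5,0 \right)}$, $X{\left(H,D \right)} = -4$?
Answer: $\frac{16720}{647} \approx 25.842$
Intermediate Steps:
$y = -4$
$p = -8$ ($p = \left(-4\right) 2 = -8$)
$I = - \frac{880}{647}$ ($I = \frac{3}{-2 + \left(\frac{1 \cdot \frac{1}{22}}{-8} - \frac{4}{\left(-4\right) \left(-5\right)}\right)} = \frac{3}{-2 - \left(\frac{1}{5} - 1 \cdot \frac{1}{22} \left(- \frac{1}{8}\right)\right)} = \frac{3}{-2 + \left(\frac{1}{22} \left(- \frac{1}{8}\right) - \frac{1}{5}\right)} = \frac{3}{-2 - \frac{181}{880}} = \frac{3}{- \frac{1941}{880}} = 3 \left(- \frac{880}{1941}\right) = - \frac{880}{647} \approx -1.3601$)
$W{\left(-5,-19 \right)} I = \left(-19\right) \left(- \frac{880}{647}\right) = \frac{16720}{647}$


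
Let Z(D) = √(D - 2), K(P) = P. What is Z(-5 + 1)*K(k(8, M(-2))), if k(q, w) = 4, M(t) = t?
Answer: 4*I*√6 ≈ 9.798*I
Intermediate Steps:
Z(D) = √(-2 + D)
Z(-5 + 1)*K(k(8, M(-2))) = √(-2 + (-5 + 1))*4 = √(-2 - 4)*4 = √(-6)*4 = (I*√6)*4 = 4*I*√6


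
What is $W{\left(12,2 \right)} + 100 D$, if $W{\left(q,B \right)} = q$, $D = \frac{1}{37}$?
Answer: $\frac{544}{37} \approx 14.703$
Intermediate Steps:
$D = \frac{1}{37} \approx 0.027027$
$W{\left(12,2 \right)} + 100 D = 12 + 100 \cdot \frac{1}{37} = 12 + \frac{100}{37} = \frac{544}{37}$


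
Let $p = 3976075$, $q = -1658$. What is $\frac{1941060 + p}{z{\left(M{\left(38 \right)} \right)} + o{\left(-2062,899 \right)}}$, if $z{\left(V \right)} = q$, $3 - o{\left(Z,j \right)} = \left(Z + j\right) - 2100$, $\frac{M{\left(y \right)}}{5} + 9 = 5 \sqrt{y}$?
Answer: $\frac{5917135}{1608} \approx 3679.8$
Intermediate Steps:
$M{\left(y \right)} = -45 + 25 \sqrt{y}$ ($M{\left(y \right)} = -45 + 5 \cdot 5 \sqrt{y} = -45 + 25 \sqrt{y}$)
$o{\left(Z,j \right)} = 2103 - Z - j$ ($o{\left(Z,j \right)} = 3 - \left(\left(Z + j\right) - 2100\right) = 3 - \left(-2100 + Z + j\right) = 2103 - Z - j$)
$z{\left(V \right)} = -1658$
$\frac{1941060 + p}{z{\left(M{\left(38 \right)} \right)} + o{\left(-2062,899 \right)}} = \frac{1941060 + 3976075}{-1658 - -3266} = \frac{5917135}{-1658 + \left(2103 + 2062 - 899\right)} = \frac{5917135}{-1658 + 3266} = \frac{5917135}{1608}$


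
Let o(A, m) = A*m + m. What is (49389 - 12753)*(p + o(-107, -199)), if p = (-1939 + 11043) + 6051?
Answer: 1328018364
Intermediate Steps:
o(A, m) = m + A*m
p = 15155 (p = 9104 + 6051 = 15155)
(49389 - 12753)*(p + o(-107, -199)) = (49389 - 12753)*(15155 - 199*(1 - 107)) = 36636*(15155 - 199*(-106)) = 36636*(15155 + 21094) = 36636*36249 = 1328018364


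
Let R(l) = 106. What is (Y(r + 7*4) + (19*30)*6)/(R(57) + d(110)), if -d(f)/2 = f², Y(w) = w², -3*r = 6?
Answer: -2048/12047 ≈ -0.17000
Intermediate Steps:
r = -2 (r = -⅓*6 = -2)
d(f) = -2*f²
(Y(r + 7*4) + (19*30)*6)/(R(57) + d(110)) = ((-2 + 7*4)² + (19*30)*6)/(106 - 2*110²) = ((-2 + 28)² + 570*6)/(106 - 2*12100) = (26² + 3420)/(106 - 24200) = (676 + 3420)/(-24094) = 4096*(-1/24094) = -2048/12047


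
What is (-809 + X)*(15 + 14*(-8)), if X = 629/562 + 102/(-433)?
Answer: 19075232457/243346 ≈ 78387.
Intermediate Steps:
X = 215033/243346 (X = 629*(1/562) + 102*(-1/433) = 629/562 - 102/433 = 215033/243346 ≈ 0.88365)
(-809 + X)*(15 + 14*(-8)) = (-809 + 215033/243346)*(15 + 14*(-8)) = -196651881*(15 - 112)/243346 = -196651881/243346*(-97) = 19075232457/243346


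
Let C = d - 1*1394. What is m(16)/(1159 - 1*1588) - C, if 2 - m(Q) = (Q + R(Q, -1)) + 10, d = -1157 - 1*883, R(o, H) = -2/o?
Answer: 11785679/3432 ≈ 3434.1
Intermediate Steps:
d = -2040 (d = -1157 - 883 = -2040)
m(Q) = -8 - Q + 2/Q (m(Q) = 2 - ((Q - 2/Q) + 10) = 2 - (10 + Q - 2/Q) = 2 + (-10 - Q + 2/Q) = -8 - Q + 2/Q)
C = -3434 (C = -2040 - 1*1394 = -2040 - 1394 = -3434)
m(16)/(1159 - 1*1588) - C = (-8 - 1*16 + 2/16)/(1159 - 1*1588) - 1*(-3434) = (-8 - 16 + 2*(1/16))/(1159 - 1588) + 3434 = (-8 - 16 + ⅛)/(-429) + 3434 = -191/8*(-1/429) + 3434 = 191/3432 + 3434 = 11785679/3432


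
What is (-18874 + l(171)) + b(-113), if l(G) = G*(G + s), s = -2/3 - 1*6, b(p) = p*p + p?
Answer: 21883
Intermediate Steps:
b(p) = p + p² (b(p) = p² + p = p + p²)
s = -20/3 (s = -2*⅓ - 6 = -⅔ - 6 = -20/3 ≈ -6.6667)
l(G) = G*(-20/3 + G) (l(G) = G*(G - 20/3) = G*(-20/3 + G))
(-18874 + l(171)) + b(-113) = (-18874 + (⅓)*171*(-20 + 3*171)) - 113*(1 - 113) = (-18874 + (⅓)*171*(-20 + 513)) - 113*(-112) = (-18874 + (⅓)*171*493) + 12656 = (-18874 + 28101) + 12656 = 9227 + 12656 = 21883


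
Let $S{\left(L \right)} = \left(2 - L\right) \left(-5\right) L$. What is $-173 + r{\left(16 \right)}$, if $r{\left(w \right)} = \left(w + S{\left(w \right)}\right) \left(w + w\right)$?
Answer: $36179$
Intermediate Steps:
$S{\left(L \right)} = L \left(-10 + 5 L\right)$ ($S{\left(L \right)} = \left(-10 + 5 L\right) L = L \left(-10 + 5 L\right)$)
$r{\left(w \right)} = 2 w \left(w + 5 w \left(-2 + w\right)\right)$ ($r{\left(w \right)} = \left(w + 5 w \left(-2 + w\right)\right) \left(w + w\right) = \left(w + 5 w \left(-2 + w\right)\right) 2 w = 2 w \left(w + 5 w \left(-2 + w\right)\right)$)
$-173 + r{\left(16 \right)} = -173 + 16^{2} \left(-18 + 10 \cdot 16\right) = -173 + 256 \left(-18 + 160\right) = -173 + 256 \cdot 142 = -173 + 36352 = 36179$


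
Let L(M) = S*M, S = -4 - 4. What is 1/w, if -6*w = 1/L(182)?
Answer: 8736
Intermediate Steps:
S = -8
L(M) = -8*M
w = 1/8736 (w = -1/(6*((-8*182))) = -⅙/(-1456) = -⅙*(-1/1456) = 1/8736 ≈ 0.00011447)
1/w = 1/(1/8736) = 8736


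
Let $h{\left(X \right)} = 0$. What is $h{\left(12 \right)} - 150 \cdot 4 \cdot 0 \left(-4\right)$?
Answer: $0$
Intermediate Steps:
$h{\left(12 \right)} - 150 \cdot 4 \cdot 0 \left(-4\right) = 0 - 150 \cdot 4 \cdot 0 \left(-4\right) = 0 - 150 \cdot 0 \left(-4\right) = 0 - 0 = 0 + 0 = 0$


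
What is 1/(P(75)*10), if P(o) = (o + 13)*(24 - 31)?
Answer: -1/6160 ≈ -0.00016234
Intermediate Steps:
P(o) = -91 - 7*o (P(o) = (13 + o)*(-7) = -91 - 7*o)
1/(P(75)*10) = 1/((-91 - 7*75)*10) = 1/((-91 - 525)*10) = 1/(-616*10) = 1/(-6160) = -1/6160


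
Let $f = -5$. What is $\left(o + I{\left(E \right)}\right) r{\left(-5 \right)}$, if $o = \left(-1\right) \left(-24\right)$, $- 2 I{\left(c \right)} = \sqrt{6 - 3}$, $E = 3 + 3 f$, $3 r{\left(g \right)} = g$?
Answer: $-40 + \frac{5 \sqrt{3}}{6} \approx -38.557$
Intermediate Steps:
$r{\left(g \right)} = \frac{g}{3}$
$E = -12$ ($E = 3 + 3 \left(-5\right) = 3 - 15 = -12$)
$I{\left(c \right)} = - \frac{\sqrt{3}}{2}$ ($I{\left(c \right)} = - \frac{\sqrt{6 - 3}}{2} = - \frac{\sqrt{3}}{2}$)
$o = 24$
$\left(o + I{\left(E \right)}\right) r{\left(-5 \right)} = \left(24 - \frac{\sqrt{3}}{2}\right) \frac{1}{3} \left(-5\right) = \left(24 - \frac{\sqrt{3}}{2}\right) \left(- \frac{5}{3}\right) = -40 + \frac{5 \sqrt{3}}{6}$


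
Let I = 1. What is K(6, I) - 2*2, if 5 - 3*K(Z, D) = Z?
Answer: -13/3 ≈ -4.3333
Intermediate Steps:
K(Z, D) = 5/3 - Z/3
K(6, I) - 2*2 = (5/3 - 1/3*6) - 2*2 = (5/3 - 2) - 4 = -1/3 - 4 = -13/3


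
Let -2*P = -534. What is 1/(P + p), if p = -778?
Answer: -1/511 ≈ -0.0019569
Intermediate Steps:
P = 267 (P = -½*(-534) = 267)
1/(P + p) = 1/(267 - 778) = 1/(-511) = -1/511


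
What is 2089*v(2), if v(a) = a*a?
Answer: 8356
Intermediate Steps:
v(a) = a²
2089*v(2) = 2089*2² = 2089*4 = 8356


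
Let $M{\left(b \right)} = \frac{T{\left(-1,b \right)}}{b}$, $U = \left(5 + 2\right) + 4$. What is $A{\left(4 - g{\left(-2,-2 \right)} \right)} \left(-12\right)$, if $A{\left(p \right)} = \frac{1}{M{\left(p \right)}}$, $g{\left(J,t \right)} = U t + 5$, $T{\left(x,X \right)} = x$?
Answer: $252$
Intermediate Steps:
$U = 11$ ($U = 7 + 4 = 11$)
$M{\left(b \right)} = - \frac{1}{b}$
$g{\left(J,t \right)} = 5 + 11 t$ ($g{\left(J,t \right)} = 11 t + 5 = 5 + 11 t$)
$A{\left(p \right)} = - p$ ($A{\left(p \right)} = \frac{1}{\left(-1\right) \frac{1}{p}} = - p$)
$A{\left(4 - g{\left(-2,-2 \right)} \right)} \left(-12\right) = - (4 - \left(5 + 11 \left(-2\right)\right)) \left(-12\right) = - (4 - \left(5 - 22\right)) \left(-12\right) = - (4 - -17) \left(-12\right) = - (4 + 17) \left(-12\right) = \left(-1\right) 21 \left(-12\right) = \left(-21\right) \left(-12\right) = 252$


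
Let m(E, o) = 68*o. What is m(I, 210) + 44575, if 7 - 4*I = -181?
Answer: 58855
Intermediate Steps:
I = 47 (I = 7/4 - 1/4*(-181) = 7/4 + 181/4 = 47)
m(I, 210) + 44575 = 68*210 + 44575 = 14280 + 44575 = 58855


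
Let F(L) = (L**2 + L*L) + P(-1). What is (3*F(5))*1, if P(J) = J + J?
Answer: 144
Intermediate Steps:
P(J) = 2*J
F(L) = -2 + 2*L**2 (F(L) = (L**2 + L*L) + 2*(-1) = (L**2 + L**2) - 2 = 2*L**2 - 2 = -2 + 2*L**2)
(3*F(5))*1 = (3*(-2 + 2*5**2))*1 = (3*(-2 + 2*25))*1 = (3*(-2 + 50))*1 = (3*48)*1 = 144*1 = 144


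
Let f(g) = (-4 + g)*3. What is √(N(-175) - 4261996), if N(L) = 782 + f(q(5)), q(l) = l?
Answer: I*√4261211 ≈ 2064.3*I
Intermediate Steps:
f(g) = -12 + 3*g
N(L) = 785 (N(L) = 782 + (-12 + 3*5) = 782 + (-12 + 15) = 782 + 3 = 785)
√(N(-175) - 4261996) = √(785 - 4261996) = √(-4261211) = I*√4261211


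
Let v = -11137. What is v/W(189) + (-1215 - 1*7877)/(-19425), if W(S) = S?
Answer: -10219897/174825 ≈ -58.458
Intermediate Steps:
v/W(189) + (-1215 - 1*7877)/(-19425) = -11137/189 + (-1215 - 1*7877)/(-19425) = -11137*1/189 + (-1215 - 7877)*(-1/19425) = -1591/27 - 9092*(-1/19425) = -1591/27 + 9092/19425 = -10219897/174825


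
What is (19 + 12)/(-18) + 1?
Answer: -13/18 ≈ -0.72222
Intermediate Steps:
(19 + 12)/(-18) + 1 = 31*(-1/18) + 1 = -31/18 + 1 = -13/18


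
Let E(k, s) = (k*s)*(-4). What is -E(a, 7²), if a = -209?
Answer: -40964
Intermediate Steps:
E(k, s) = -4*k*s
-E(a, 7²) = -(-4)*(-209)*7² = -(-4)*(-209)*49 = -1*40964 = -40964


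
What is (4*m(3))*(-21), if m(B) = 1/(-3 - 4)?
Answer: 12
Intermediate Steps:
m(B) = -⅐ (m(B) = 1/(-7) = -⅐)
(4*m(3))*(-21) = (4*(-⅐))*(-21) = -4/7*(-21) = 12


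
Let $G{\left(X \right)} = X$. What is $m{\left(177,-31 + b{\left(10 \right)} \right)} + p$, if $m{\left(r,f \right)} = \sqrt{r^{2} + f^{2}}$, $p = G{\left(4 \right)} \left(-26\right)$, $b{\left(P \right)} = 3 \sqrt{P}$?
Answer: $-104 + \sqrt{32380 - 186 \sqrt{10}} \approx 74.303$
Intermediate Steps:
$p = -104$ ($p = 4 \left(-26\right) = -104$)
$m{\left(r,f \right)} = \sqrt{f^{2} + r^{2}}$
$m{\left(177,-31 + b{\left(10 \right)} \right)} + p = \sqrt{\left(-31 + 3 \sqrt{10}\right)^{2} + 177^{2}} - 104 = \sqrt{\left(-31 + 3 \sqrt{10}\right)^{2} + 31329} - 104 = \sqrt{31329 + \left(-31 + 3 \sqrt{10}\right)^{2}} - 104 = -104 + \sqrt{31329 + \left(-31 + 3 \sqrt{10}\right)^{2}}$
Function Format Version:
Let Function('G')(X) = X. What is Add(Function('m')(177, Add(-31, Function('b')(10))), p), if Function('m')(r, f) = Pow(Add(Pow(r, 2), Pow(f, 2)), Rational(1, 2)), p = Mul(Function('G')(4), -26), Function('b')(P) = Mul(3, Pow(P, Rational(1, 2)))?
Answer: Add(-104, Pow(Add(32380, Mul(-186, Pow(10, Rational(1, 2)))), Rational(1, 2))) ≈ 74.303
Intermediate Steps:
p = -104 (p = Mul(4, -26) = -104)
Function('m')(r, f) = Pow(Add(Pow(f, 2), Pow(r, 2)), Rational(1, 2))
Add(Function('m')(177, Add(-31, Function('b')(10))), p) = Add(Pow(Add(Pow(Add(-31, Mul(3, Pow(10, Rational(1, 2)))), 2), Pow(177, 2)), Rational(1, 2)), -104) = Add(Pow(Add(Pow(Add(-31, Mul(3, Pow(10, Rational(1, 2)))), 2), 31329), Rational(1, 2)), -104) = Add(Pow(Add(31329, Pow(Add(-31, Mul(3, Pow(10, Rational(1, 2)))), 2)), Rational(1, 2)), -104) = Add(-104, Pow(Add(31329, Pow(Add(-31, Mul(3, Pow(10, Rational(1, 2)))), 2)), Rational(1, 2)))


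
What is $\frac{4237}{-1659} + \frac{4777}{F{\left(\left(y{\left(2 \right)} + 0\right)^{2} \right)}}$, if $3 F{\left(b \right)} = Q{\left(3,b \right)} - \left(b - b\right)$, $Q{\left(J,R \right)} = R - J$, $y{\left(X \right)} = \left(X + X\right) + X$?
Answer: $\frac{7878436}{18249} \approx 431.72$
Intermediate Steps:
$y{\left(X \right)} = 3 X$ ($y{\left(X \right)} = 2 X + X = 3 X$)
$F{\left(b \right)} = -1 + \frac{b}{3}$ ($F{\left(b \right)} = \frac{\left(b - 3\right) - \left(b - b\right)}{3} = \frac{\left(b - 3\right) - 0}{3} = \frac{\left(-3 + b\right) + 0}{3} = \frac{-3 + b}{3} = -1 + \frac{b}{3}$)
$\frac{4237}{-1659} + \frac{4777}{F{\left(\left(y{\left(2 \right)} + 0\right)^{2} \right)}} = \frac{4237}{-1659} + \frac{4777}{-1 + \frac{\left(3 \cdot 2 + 0\right)^{2}}{3}} = 4237 \left(- \frac{1}{1659}\right) + \frac{4777}{-1 + \frac{\left(6 + 0\right)^{2}}{3}} = - \frac{4237}{1659} + \frac{4777}{-1 + \frac{6^{2}}{3}} = - \frac{4237}{1659} + \frac{4777}{-1 + \frac{1}{3} \cdot 36} = - \frac{4237}{1659} + \frac{4777}{-1 + 12} = - \frac{4237}{1659} + \frac{4777}{11} = \frac{7878436}{18249}$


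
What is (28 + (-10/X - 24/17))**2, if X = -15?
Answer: 1932100/2601 ≈ 742.83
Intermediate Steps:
(28 + (-10/X - 24/17))**2 = (28 + (-10/(-15) - 24/17))**2 = (28 + (-10*(-1/15) - 24*1/17))**2 = (28 + (2/3 - 24/17))**2 = (28 - 38/51)**2 = (1390/51)**2 = 1932100/2601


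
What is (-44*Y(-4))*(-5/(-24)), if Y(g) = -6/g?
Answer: -55/4 ≈ -13.750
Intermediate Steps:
(-44*Y(-4))*(-5/(-24)) = (-(-264)/(-4))*(-5/(-24)) = (-(-264)*(-1)/4)*(-5*(-1/24)) = -44*3/2*(5/24) = -66*5/24 = -55/4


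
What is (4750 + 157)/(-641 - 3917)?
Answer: -4907/4558 ≈ -1.0766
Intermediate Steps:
(4750 + 157)/(-641 - 3917) = 4907/(-4558) = 4907*(-1/4558) = -4907/4558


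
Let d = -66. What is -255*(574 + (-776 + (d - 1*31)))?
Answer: 76245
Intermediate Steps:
-255*(574 + (-776 + (d - 1*31))) = -255*(574 + (-776 + (-66 - 1*31))) = -255*(574 + (-776 + (-66 - 31))) = -255*(574 + (-776 - 97)) = -255*(574 - 873) = -255*(-299) = 76245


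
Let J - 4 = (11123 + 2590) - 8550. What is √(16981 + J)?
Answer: 14*√113 ≈ 148.82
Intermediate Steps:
J = 5167 (J = 4 + ((11123 + 2590) - 8550) = 4 + (13713 - 8550) = 4 + 5163 = 5167)
√(16981 + J) = √(16981 + 5167) = √22148 = 14*√113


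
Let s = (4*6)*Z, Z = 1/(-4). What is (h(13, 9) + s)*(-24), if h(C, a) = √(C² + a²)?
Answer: 144 - 120*√10 ≈ -235.47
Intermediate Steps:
Z = -¼ ≈ -0.25000
s = -6 (s = (4*6)*(-¼) = 24*(-¼) = -6)
(h(13, 9) + s)*(-24) = (√(13² + 9²) - 6)*(-24) = (√(169 + 81) - 6)*(-24) = (√250 - 6)*(-24) = (5*√10 - 6)*(-24) = (-6 + 5*√10)*(-24) = 144 - 120*√10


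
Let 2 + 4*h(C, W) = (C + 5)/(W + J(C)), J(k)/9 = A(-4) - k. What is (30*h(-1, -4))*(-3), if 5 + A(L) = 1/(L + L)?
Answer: 15525/329 ≈ 47.188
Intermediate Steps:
A(L) = -5 + 1/(2*L) (A(L) = -5 + 1/(L + L) = -5 + 1/(2*L))
J(k) = -369/8 - 9*k (J(k) = 9*((-5 + (½)/(-4)) - k) = 9*((-5 + (½)*(-¼)) - k) = 9*((-5 - ⅛) - k) = 9*(-41/8 - k) = -369/8 - 9*k)
h(C, W) = -½ + (5 + C)/(4*(-369/8 + W - 9*C)) (h(C, W) = -½ + ((C + 5)/(W + (-369/8 - 9*C)))/4 = -½ + ((5 + C)/(-369/8 + W - 9*C))/4 = -½ + (5 + C)/(4*(-369/8 + W - 9*C)))
(30*h(-1, -4))*(-3) = (30*((389 - 8*(-4) + 76*(-1))/(2*(-369 - 72*(-1) + 8*(-4)))))*(-3) = (30*((389 + 32 - 76)/(2*(-369 + 72 - 32))))*(-3) = (30*((½)*345/(-329)))*(-3) = (30*((½)*(-1/329)*345))*(-3) = (30*(-345/658))*(-3) = -5175/329*(-3) = 15525/329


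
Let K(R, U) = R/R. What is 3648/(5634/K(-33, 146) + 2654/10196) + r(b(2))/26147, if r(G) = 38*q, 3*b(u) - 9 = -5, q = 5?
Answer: 25880336542/39528014867 ≈ 0.65473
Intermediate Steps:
K(R, U) = 1
b(u) = 4/3 (b(u) = 3 + (1/3)*(-5) = 3 - 5/3 = 4/3)
r(G) = 190 (r(G) = 38*5 = 190)
3648/(5634/K(-33, 146) + 2654/10196) + r(b(2))/26147 = 3648/(5634/1 + 2654/10196) + 190/26147 = 3648/(5634*1 + 2654*(1/10196)) + 190*(1/26147) = 3648/(5634 + 1327/5098) + 190/26147 = 3648/(28723459/5098) + 190/26147 = 3648*(5098/28723459) + 190/26147 = 978816/1511761 + 190/26147 = 25880336542/39528014867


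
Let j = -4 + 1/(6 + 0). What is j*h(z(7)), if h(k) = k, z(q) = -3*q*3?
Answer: 483/2 ≈ 241.50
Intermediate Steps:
z(q) = -9*q
j = -23/6 (j = -4 + 1/6 = -4 + ⅙ = -23/6 ≈ -3.8333)
j*h(z(7)) = -(-69)*7/2 = -23/6*(-63) = 483/2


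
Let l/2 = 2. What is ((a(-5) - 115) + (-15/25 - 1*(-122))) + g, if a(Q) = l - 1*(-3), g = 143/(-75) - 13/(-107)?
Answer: 93209/8025 ≈ 11.615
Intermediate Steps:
l = 4 (l = 2*2 = 4)
g = -14326/8025 (g = 143*(-1/75) - 13*(-1/107) = -143/75 + 13/107 = -14326/8025 ≈ -1.7852)
a(Q) = 7 (a(Q) = 4 - 1*(-3) = 4 + 3 = 7)
((a(-5) - 115) + (-15/25 - 1*(-122))) + g = ((7 - 115) + (-15/25 - 1*(-122))) - 14326/8025 = (-108 + (-15*1/25 + 122)) - 14326/8025 = (-108 + (-⅗ + 122)) - 14326/8025 = (-108 + 607/5) - 14326/8025 = 67/5 - 14326/8025 = 93209/8025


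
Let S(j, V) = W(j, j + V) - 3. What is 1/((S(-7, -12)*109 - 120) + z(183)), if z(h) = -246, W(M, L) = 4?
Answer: -1/257 ≈ -0.0038911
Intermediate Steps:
S(j, V) = 1 (S(j, V) = 4 - 3 = 1)
1/((S(-7, -12)*109 - 120) + z(183)) = 1/((1*109 - 120) - 246) = 1/((109 - 120) - 246) = 1/(-11 - 246) = 1/(-257) = -1/257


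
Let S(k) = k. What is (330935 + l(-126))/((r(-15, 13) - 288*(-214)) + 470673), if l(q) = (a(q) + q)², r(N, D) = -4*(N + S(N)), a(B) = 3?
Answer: 346064/532425 ≈ 0.64998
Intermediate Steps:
r(N, D) = -8*N (r(N, D) = -4*(N + N) = -8*N)
l(q) = (3 + q)²
(330935 + l(-126))/((r(-15, 13) - 288*(-214)) + 470673) = (330935 + (3 - 126)²)/((-8*(-15) - 288*(-214)) + 470673) = (330935 + (-123)²)/((120 + 61632) + 470673) = (330935 + 15129)/(61752 + 470673) = 346064/532425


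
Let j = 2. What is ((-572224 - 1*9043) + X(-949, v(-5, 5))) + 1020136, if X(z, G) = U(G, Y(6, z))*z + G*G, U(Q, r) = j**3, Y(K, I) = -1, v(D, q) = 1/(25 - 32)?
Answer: 21132574/49 ≈ 4.3128e+5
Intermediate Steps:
v(D, q) = -1/7 (v(D, q) = 1/(-7) = -1/7)
U(Q, r) = 8 (U(Q, r) = 2**3 = 8)
X(z, G) = G**2 + 8*z (X(z, G) = 8*z + G*G = 8*z + G**2 = G**2 + 8*z)
((-572224 - 1*9043) + X(-949, v(-5, 5))) + 1020136 = ((-572224 - 1*9043) + ((-1/7)**2 + 8*(-949))) + 1020136 = ((-572224 - 9043) + (1/49 - 7592)) + 1020136 = (-581267 - 372007/49) + 1020136 = -28854090/49 + 1020136 = 21132574/49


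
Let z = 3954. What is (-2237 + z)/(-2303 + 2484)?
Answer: 1717/181 ≈ 9.4862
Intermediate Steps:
(-2237 + z)/(-2303 + 2484) = (-2237 + 3954)/(-2303 + 2484) = 1717/181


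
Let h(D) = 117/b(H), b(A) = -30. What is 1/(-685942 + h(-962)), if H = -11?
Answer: -10/6859459 ≈ -1.4578e-6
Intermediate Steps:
h(D) = -39/10 (h(D) = 117/(-30) = 117*(-1/30) = -39/10)
1/(-685942 + h(-962)) = 1/(-685942 - 39/10) = 1/(-6859459/10) = -10/6859459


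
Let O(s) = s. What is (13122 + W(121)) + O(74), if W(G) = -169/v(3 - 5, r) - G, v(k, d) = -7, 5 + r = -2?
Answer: 91694/7 ≈ 13099.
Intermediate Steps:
r = -7 (r = -5 - 2 = -7)
W(G) = 169/7 - G (W(G) = -169/(-7) - G = -169*(-⅐) - G = 169/7 - G)
(13122 + W(121)) + O(74) = (13122 + (169/7 - 1*121)) + 74 = (13122 + (169/7 - 121)) + 74 = (13122 - 678/7) + 74 = 91176/7 + 74 = 91694/7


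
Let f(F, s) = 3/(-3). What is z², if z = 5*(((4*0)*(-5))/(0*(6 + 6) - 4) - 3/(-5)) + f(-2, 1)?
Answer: 4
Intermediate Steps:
f(F, s) = -1 (f(F, s) = 3*(-⅓) = -1)
z = 2 (z = 5*(((4*0)*(-5))/(0*(6 + 6) - 4) - 3/(-5)) - 1 = 5*((0*(-5))/(0*12 - 4) - 3*(-⅕)) - 1 = 5*(0/(0 - 4) + ⅗) - 1 = 5*(0/(-4) + ⅗) - 1 = 5*(0*(-¼) + ⅗) - 1 = 5*(0 + ⅗) - 1 = 5*(⅗) - 1 = 3 - 1 = 2)
z² = 2² = 4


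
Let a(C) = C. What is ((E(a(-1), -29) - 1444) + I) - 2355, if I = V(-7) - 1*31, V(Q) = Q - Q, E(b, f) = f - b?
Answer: -3858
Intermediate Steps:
V(Q) = 0
I = -31 (I = 0 - 1*31 = 0 - 31 = -31)
((E(a(-1), -29) - 1444) + I) - 2355 = (((-29 - 1*(-1)) - 1444) - 31) - 2355 = (((-29 + 1) - 1444) - 31) - 2355 = ((-28 - 1444) - 31) - 2355 = (-1472 - 31) - 2355 = -1503 - 2355 = -3858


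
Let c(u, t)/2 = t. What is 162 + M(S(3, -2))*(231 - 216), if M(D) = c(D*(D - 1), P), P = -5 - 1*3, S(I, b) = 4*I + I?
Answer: -78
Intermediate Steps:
S(I, b) = 5*I
P = -8 (P = -5 - 3 = -8)
c(u, t) = 2*t
M(D) = -16 (M(D) = 2*(-8) = -16)
162 + M(S(3, -2))*(231 - 216) = 162 - 16*(231 - 216) = 162 - 16*15 = 162 - 240 = -78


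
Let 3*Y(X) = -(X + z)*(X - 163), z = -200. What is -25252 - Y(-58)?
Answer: -6246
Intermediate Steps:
Y(X) = -(-200 + X)*(-163 + X)/3 (Y(X) = (-(X - 200)*(X - 163))/3 = (-(-200 + X)*(-163 + X))/3 = -(-200 + X)*(-163 + X)/3)
-25252 - Y(-58) = -25252 - (-32600/3 + 121*(-58) - 1/3*(-58)**2) = -25252 - (-32600/3 - 7018 - 1/3*3364) = -25252 - (-32600/3 - 7018 - 3364/3) = -25252 - 1*(-19006) = -25252 + 19006 = -6246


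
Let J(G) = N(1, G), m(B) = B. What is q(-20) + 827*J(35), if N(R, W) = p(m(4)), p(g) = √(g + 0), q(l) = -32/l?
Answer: 8278/5 ≈ 1655.6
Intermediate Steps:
p(g) = √g
N(R, W) = 2 (N(R, W) = √4 = 2)
J(G) = 2
q(-20) + 827*J(35) = -32/(-20) + 827*2 = -32*(-1/20) + 1654 = 8/5 + 1654 = 8278/5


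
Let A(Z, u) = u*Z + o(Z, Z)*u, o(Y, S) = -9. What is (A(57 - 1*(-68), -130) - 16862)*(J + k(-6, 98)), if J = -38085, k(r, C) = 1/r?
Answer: 3649549181/3 ≈ 1.2165e+9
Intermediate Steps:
A(Z, u) = -9*u + Z*u (A(Z, u) = u*Z - 9*u = Z*u - 9*u = -9*u + Z*u)
(A(57 - 1*(-68), -130) - 16862)*(J + k(-6, 98)) = (-130*(-9 + (57 - 1*(-68))) - 16862)*(-38085 + 1/(-6)) = (-130*(-9 + (57 + 68)) - 16862)*(-38085 - ⅙) = (-130*(-9 + 125) - 16862)*(-228511/6) = (-130*116 - 16862)*(-228511/6) = (-15080 - 16862)*(-228511/6) = -31942*(-228511/6) = 3649549181/3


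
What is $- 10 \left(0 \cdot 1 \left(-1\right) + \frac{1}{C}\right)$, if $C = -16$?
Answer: $\frac{5}{8} \approx 0.625$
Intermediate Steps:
$- 10 \left(0 \cdot 1 \left(-1\right) + \frac{1}{C}\right) = - 10 \left(0 \cdot 1 \left(-1\right) + \frac{1}{-16}\right) = - 10 \left(0 \left(-1\right) - \frac{1}{16}\right) = - 10 \left(0 - \frac{1}{16}\right) = \left(-10\right) \left(- \frac{1}{16}\right) = \frac{5}{8}$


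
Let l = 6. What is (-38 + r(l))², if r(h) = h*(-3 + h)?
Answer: 400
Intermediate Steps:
(-38 + r(l))² = (-38 + 6*(-3 + 6))² = (-38 + 6*3)² = (-38 + 18)² = (-20)² = 400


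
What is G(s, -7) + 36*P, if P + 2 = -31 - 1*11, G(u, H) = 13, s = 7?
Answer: -1571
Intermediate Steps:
P = -44 (P = -2 + (-31 - 1*11) = -2 + (-31 - 11) = -2 - 42 = -44)
G(s, -7) + 36*P = 13 + 36*(-44) = 13 - 1584 = -1571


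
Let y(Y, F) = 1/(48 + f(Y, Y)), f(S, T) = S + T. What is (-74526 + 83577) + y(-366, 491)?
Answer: 6190883/684 ≈ 9051.0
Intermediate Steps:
y(Y, F) = 1/(48 + 2*Y) (y(Y, F) = 1/(48 + (Y + Y)) = 1/(48 + 2*Y))
(-74526 + 83577) + y(-366, 491) = (-74526 + 83577) + 1/(2*(24 - 366)) = 9051 + (½)/(-342) = 9051 + (½)*(-1/342) = 9051 - 1/684 = 6190883/684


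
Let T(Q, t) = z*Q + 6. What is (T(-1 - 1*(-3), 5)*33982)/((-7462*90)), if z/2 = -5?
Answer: 1307/1845 ≈ 0.70840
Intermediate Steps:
z = -10 (z = 2*(-5) = -10)
T(Q, t) = 6 - 10*Q (T(Q, t) = -10*Q + 6 = 6 - 10*Q)
(T(-1 - 1*(-3), 5)*33982)/((-7462*90)) = ((6 - 10*(-1 - 1*(-3)))*33982)/((-7462*90)) = ((6 - 10*(-1 + 3))*33982)/(-671580) = ((6 - 10*2)*33982)*(-1/671580) = ((6 - 20)*33982)*(-1/671580) = -14*33982*(-1/671580) = -475748*(-1/671580) = 1307/1845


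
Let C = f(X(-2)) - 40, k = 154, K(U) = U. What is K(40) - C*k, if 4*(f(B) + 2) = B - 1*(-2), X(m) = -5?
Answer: 13247/2 ≈ 6623.5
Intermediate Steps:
f(B) = -3/2 + B/4 (f(B) = -2 + (B - 1*(-2))/4 = -2 + (B + 2)/4 = -2 + (2 + B)/4 = -2 + (½ + B/4) = -3/2 + B/4)
C = -171/4 (C = (-3/2 + (¼)*(-5)) - 40 = (-3/2 - 5/4) - 40 = -11/4 - 40 = -171/4 ≈ -42.750)
K(40) - C*k = 40 - (-171)*154/4 = 40 - 1*(-13167/2) = 40 + 13167/2 = 13247/2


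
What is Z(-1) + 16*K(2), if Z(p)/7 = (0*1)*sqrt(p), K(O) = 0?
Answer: 0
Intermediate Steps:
Z(p) = 0 (Z(p) = 7*((0*1)*sqrt(p)) = 7*(0*sqrt(p)) = 7*0 = 0)
Z(-1) + 16*K(2) = 0 + 16*0 = 0 + 0 = 0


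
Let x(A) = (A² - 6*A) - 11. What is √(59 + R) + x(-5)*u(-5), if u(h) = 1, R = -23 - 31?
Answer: 44 + √5 ≈ 46.236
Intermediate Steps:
R = -54
x(A) = -11 + A² - 6*A
√(59 + R) + x(-5)*u(-5) = √(59 - 54) + (-11 + (-5)² - 6*(-5))*1 = √5 + (-11 + 25 + 30)*1 = √5 + 44*1 = √5 + 44 = 44 + √5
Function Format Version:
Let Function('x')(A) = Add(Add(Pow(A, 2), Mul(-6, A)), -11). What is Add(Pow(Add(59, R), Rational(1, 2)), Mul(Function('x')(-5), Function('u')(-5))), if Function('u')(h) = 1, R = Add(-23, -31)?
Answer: Add(44, Pow(5, Rational(1, 2))) ≈ 46.236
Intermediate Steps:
R = -54
Function('x')(A) = Add(-11, Pow(A, 2), Mul(-6, A))
Add(Pow(Add(59, R), Rational(1, 2)), Mul(Function('x')(-5), Function('u')(-5))) = Add(Pow(Add(59, -54), Rational(1, 2)), Mul(Add(-11, Pow(-5, 2), Mul(-6, -5)), 1)) = Add(Pow(5, Rational(1, 2)), Mul(Add(-11, 25, 30), 1)) = Add(Pow(5, Rational(1, 2)), Mul(44, 1)) = Add(Pow(5, Rational(1, 2)), 44) = Add(44, Pow(5, Rational(1, 2)))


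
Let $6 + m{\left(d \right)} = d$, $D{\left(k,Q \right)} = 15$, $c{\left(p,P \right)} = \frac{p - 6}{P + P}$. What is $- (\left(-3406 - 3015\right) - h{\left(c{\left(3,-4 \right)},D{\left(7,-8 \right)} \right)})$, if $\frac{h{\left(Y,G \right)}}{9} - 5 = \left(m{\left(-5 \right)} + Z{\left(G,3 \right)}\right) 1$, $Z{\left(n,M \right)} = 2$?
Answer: $6385$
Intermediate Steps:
$c{\left(p,P \right)} = \frac{-6 + p}{2 P}$
$m{\left(d \right)} = -6 + d$
$h{\left(Y,G \right)} = -36$ ($h{\left(Y,G \right)} = 45 + 9 \left(\left(-6 - 5\right) + 2\right) 1 = 45 + 9 \left(-11 + 2\right) 1 = 45 + 9 \left(\left(-9\right) 1\right) = 45 + 9 \left(-9\right) = 45 - 81 = -36$)
$- (\left(-3406 - 3015\right) - h{\left(c{\left(3,-4 \right)},D{\left(7,-8 \right)} \right)}) = - (\left(-3406 - 3015\right) - -36) = - (\left(-3406 - 3015\right) + 36) = - (-6421 + 36) = \left(-1\right) \left(-6385\right) = 6385$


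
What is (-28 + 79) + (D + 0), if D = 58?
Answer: 109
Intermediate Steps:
(-28 + 79) + (D + 0) = (-28 + 79) + (58 + 0) = 51 + 58 = 109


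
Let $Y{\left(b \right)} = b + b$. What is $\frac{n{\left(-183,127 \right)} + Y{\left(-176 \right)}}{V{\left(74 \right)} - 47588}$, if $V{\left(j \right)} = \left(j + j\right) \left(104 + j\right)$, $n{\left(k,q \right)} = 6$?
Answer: $\frac{173}{10622} \approx 0.016287$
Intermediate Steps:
$Y{\left(b \right)} = 2 b$
$V{\left(j \right)} = 2 j \left(104 + j\right)$
$\frac{n{\left(-183,127 \right)} + Y{\left(-176 \right)}}{V{\left(74 \right)} - 47588} = \frac{6 + 2 \left(-176\right)}{2 \cdot 74 \left(104 + 74\right) - 47588} = \frac{6 - 352}{2 \cdot 74 \cdot 178 - 47588} = - \frac{346}{26344 - 47588} = - \frac{346}{-21244} = \left(-346\right) \left(- \frac{1}{21244}\right) = \frac{173}{10622}$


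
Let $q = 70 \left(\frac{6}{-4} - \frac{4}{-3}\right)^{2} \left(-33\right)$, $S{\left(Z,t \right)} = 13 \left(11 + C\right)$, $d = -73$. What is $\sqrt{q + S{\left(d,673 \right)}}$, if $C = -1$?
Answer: $\frac{\sqrt{2370}}{6} \approx 8.1138$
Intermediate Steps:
$S{\left(Z,t \right)} = 130$ ($S{\left(Z,t \right)} = 13 \left(11 - 1\right) = 13 \cdot 10 = 130$)
$q = - \frac{385}{6}$ ($q = 70 \left(6 \left(- \frac{1}{4}\right) - - \frac{4}{3}\right)^{2} \left(-33\right) = 70 \left(- \frac{3}{2} + \frac{4}{3}\right)^{2} \left(-33\right) = 70 \left(- \frac{1}{6}\right)^{2} \left(-33\right) = 70 \cdot \frac{1}{36} \left(-33\right) = \frac{35}{18} \left(-33\right) = - \frac{385}{6} \approx -64.167$)
$\sqrt{q + S{\left(d,673 \right)}} = \sqrt{- \frac{385}{6} + 130} = \sqrt{\frac{395}{6}} = \frac{\sqrt{2370}}{6}$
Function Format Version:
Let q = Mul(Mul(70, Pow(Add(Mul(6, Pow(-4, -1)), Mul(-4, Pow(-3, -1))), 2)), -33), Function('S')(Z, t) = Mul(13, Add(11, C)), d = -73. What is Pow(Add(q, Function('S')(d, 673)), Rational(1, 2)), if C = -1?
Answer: Mul(Rational(1, 6), Pow(2370, Rational(1, 2))) ≈ 8.1138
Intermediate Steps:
Function('S')(Z, t) = 130 (Function('S')(Z, t) = Mul(13, Add(11, -1)) = Mul(13, 10) = 130)
q = Rational(-385, 6) (q = Mul(Mul(70, Pow(Add(Mul(6, Rational(-1, 4)), Mul(-4, Rational(-1, 3))), 2)), -33) = Mul(Mul(70, Pow(Add(Rational(-3, 2), Rational(4, 3)), 2)), -33) = Mul(Mul(70, Pow(Rational(-1, 6), 2)), -33) = Mul(Mul(70, Rational(1, 36)), -33) = Mul(Rational(35, 18), -33) = Rational(-385, 6) ≈ -64.167)
Pow(Add(q, Function('S')(d, 673)), Rational(1, 2)) = Pow(Add(Rational(-385, 6), 130), Rational(1, 2)) = Pow(Rational(395, 6), Rational(1, 2)) = Mul(Rational(1, 6), Pow(2370, Rational(1, 2)))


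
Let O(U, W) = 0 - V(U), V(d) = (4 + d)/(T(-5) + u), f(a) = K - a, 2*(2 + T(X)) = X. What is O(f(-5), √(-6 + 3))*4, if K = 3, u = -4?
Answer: 96/17 ≈ 5.6471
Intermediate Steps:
T(X) = -2 + X/2
f(a) = 3 - a
V(d) = -8/17 - 2*d/17 (V(d) = (4 + d)/((-2 + (½)*(-5)) - 4) = (4 + d)/((-2 - 5/2) - 4) = (4 + d)/(-9/2 - 4) = (4 + d)/(-17/2) = (4 + d)*(-2/17) = -8/17 - 2*d/17)
O(U, W) = 8/17 + 2*U/17 (O(U, W) = 0 - (-8/17 - 2*U/17) = 0 + (8/17 + 2*U/17) = 8/17 + 2*U/17)
O(f(-5), √(-6 + 3))*4 = (8/17 + 2*(3 - 1*(-5))/17)*4 = (8/17 + 2*(3 + 5)/17)*4 = (8/17 + (2/17)*8)*4 = (8/17 + 16/17)*4 = (24/17)*4 = 96/17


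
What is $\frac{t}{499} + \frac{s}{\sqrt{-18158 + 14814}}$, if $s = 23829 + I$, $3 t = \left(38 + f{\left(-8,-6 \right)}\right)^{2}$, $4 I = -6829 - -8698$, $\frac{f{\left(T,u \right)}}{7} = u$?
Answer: $\frac{16}{1497} - \frac{465 i \sqrt{209}}{16} \approx 0.010688 - 420.15 i$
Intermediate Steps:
$f{\left(T,u \right)} = 7 u$
$I = \frac{1869}{4}$ ($I = \frac{-6829 - -8698}{4} = \frac{-6829 + 8698}{4} = \frac{1}{4} \cdot 1869 = \frac{1869}{4} \approx 467.25$)
$t = \frac{16}{3}$ ($t = \frac{\left(38 + 7 \left(-6\right)\right)^{2}}{3} = \frac{\left(38 - 42\right)^{2}}{3} = \frac{\left(-4\right)^{2}}{3} = \frac{1}{3} \cdot 16 = \frac{16}{3} \approx 5.3333$)
$s = \frac{97185}{4}$ ($s = 23829 + \frac{1869}{4} = \frac{97185}{4} \approx 24296.0$)
$\frac{t}{499} + \frac{s}{\sqrt{-18158 + 14814}} = \frac{16}{3 \cdot 499} + \frac{97185}{4 \sqrt{-18158 + 14814}} = \frac{16}{3} \cdot \frac{1}{499} + \frac{97185}{4 \sqrt{-3344}} = \frac{16}{1497} + \frac{97185}{4 \cdot 4 i \sqrt{209}} = \frac{16}{1497} + \frac{97185 \left(- \frac{i \sqrt{209}}{836}\right)}{4} = \frac{16}{1497} - \frac{465 i \sqrt{209}}{16}$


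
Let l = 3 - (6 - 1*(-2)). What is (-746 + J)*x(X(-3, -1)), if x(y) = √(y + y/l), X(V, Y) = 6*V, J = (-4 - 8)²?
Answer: -3612*I*√10/5 ≈ -2284.4*I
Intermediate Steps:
l = -5 (l = 3 - (6 + 2) = 3 - 1*8 = 3 - 8 = -5)
J = 144 (J = (-12)² = 144)
x(y) = 2*√5*√y/5 (x(y) = √(y + y/(-5)) = √(y + y*(-⅕)) = √(y - y/5) = √(4*y/5) = 2*√5*√y/5)
(-746 + J)*x(X(-3, -1)) = (-746 + 144)*(2*√5*√(6*(-3))/5) = -1204*√5*√(-18)/5 = -1204*√5*3*I*√2/5 = -3612*I*√10/5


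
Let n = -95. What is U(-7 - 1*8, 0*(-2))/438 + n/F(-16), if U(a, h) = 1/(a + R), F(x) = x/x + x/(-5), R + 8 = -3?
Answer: -1803107/79716 ≈ -22.619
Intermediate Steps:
R = -11 (R = -8 - 3 = -11)
F(x) = 1 - x/5 (F(x) = 1 + x*(-⅕) = 1 - x/5)
U(a, h) = 1/(-11 + a) (U(a, h) = 1/(a - 11) = 1/(-11 + a))
U(-7 - 1*8, 0*(-2))/438 + n/F(-16) = 1/(-11 + (-7 - 1*8)*438) - 95/(1 - ⅕*(-16)) = (1/438)/(-11 + (-7 - 8)) - 95/(1 + 16/5) = (1/438)/(-11 - 15) - 95/21/5 = (1/438)/(-26) - 95*5/21 = -1/26*1/438 - 475/21 = -1/11388 - 475/21 = -1803107/79716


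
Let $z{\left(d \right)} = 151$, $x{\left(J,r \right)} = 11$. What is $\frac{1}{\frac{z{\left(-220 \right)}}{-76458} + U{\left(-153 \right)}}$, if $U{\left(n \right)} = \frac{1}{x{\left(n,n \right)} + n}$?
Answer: $- \frac{2714259}{24475} \approx -110.9$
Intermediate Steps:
$U{\left(n \right)} = \frac{1}{11 + n}$
$\frac{1}{\frac{z{\left(-220 \right)}}{-76458} + U{\left(-153 \right)}} = \frac{1}{\frac{151}{-76458} + \frac{1}{11 - 153}} = \frac{1}{151 \left(- \frac{1}{76458}\right) + \frac{1}{-142}} = \frac{1}{- \frac{151}{76458} - \frac{1}{142}} = \frac{1}{- \frac{24475}{2714259}} = - \frac{2714259}{24475}$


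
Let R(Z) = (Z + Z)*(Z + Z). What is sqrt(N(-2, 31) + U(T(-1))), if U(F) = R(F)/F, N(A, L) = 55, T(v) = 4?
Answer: sqrt(71) ≈ 8.4261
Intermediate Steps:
R(Z) = 4*Z**2 (R(Z) = (2*Z)*(2*Z) = 4*Z**2)
U(F) = 4*F (U(F) = (4*F**2)/F = 4*F)
sqrt(N(-2, 31) + U(T(-1))) = sqrt(55 + 4*4) = sqrt(55 + 16) = sqrt(71)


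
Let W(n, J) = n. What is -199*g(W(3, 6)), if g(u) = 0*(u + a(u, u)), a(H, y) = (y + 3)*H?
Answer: 0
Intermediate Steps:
a(H, y) = H*(3 + y) (a(H, y) = (3 + y)*H = H*(3 + y))
g(u) = 0 (g(u) = 0*(u + u*(3 + u)) = 0)
-199*g(W(3, 6)) = -199*0 = 0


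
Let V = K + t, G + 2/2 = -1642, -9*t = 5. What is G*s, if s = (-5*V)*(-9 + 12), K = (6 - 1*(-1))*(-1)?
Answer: -558620/3 ≈ -1.8621e+5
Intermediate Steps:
t = -5/9 (t = -⅑*5 = -5/9 ≈ -0.55556)
G = -1643 (G = -1 - 1642 = -1643)
K = -7 (K = (6 + 1)*(-1) = 7*(-1) = -7)
V = -68/9 (V = -7 - 5/9 = -68/9 ≈ -7.5556)
s = 340/3 (s = (-5*(-68/9))*(-9 + 12) = (340/9)*3 = 340/3 ≈ 113.33)
G*s = -1643*340/3 = -558620/3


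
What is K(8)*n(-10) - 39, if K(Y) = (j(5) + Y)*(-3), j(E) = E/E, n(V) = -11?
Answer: 258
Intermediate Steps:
j(E) = 1
K(Y) = -3 - 3*Y (K(Y) = (1 + Y)*(-3) = -3 - 3*Y)
K(8)*n(-10) - 39 = (-3 - 3*8)*(-11) - 39 = (-3 - 24)*(-11) - 39 = -27*(-11) - 39 = 297 - 39 = 258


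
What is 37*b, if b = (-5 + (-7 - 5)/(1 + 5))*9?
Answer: -2331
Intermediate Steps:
b = -63 (b = (-5 - 12/6)*9 = (-5 - 12*1/6)*9 = (-5 - 2)*9 = -7*9 = -63)
37*b = 37*(-63) = -2331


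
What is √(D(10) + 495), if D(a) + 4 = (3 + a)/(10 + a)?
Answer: √49165/10 ≈ 22.173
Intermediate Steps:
D(a) = -4 + (3 + a)/(10 + a)
√(D(10) + 495) = √((-37 - 3*10)/(10 + 10) + 495) = √((-37 - 30)/20 + 495) = √((1/20)*(-67) + 495) = √(-67/20 + 495) = √(9833/20) = √49165/10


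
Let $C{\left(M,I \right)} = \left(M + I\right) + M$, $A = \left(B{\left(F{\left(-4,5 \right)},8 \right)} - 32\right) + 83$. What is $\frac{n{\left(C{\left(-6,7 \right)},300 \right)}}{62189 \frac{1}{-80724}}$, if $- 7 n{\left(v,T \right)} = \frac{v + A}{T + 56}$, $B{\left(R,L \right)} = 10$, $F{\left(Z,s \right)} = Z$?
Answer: $\frac{161448}{5534821} \approx 0.029169$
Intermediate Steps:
$A = 61$ ($A = \left(10 - 32\right) + 83 = -22 + 83 = 61$)
$C{\left(M,I \right)} = I + 2 M$ ($C{\left(M,I \right)} = \left(I + M\right) + M = I + 2 M$)
$n{\left(v,T \right)} = - \frac{61 + v}{7 \left(56 + T\right)}$ ($n{\left(v,T \right)} = - \frac{\left(v + 61\right) \frac{1}{T + 56}}{7} = - \frac{\left(61 + v\right) \frac{1}{56 + T}}{7} = - \frac{\frac{1}{56 + T} \left(61 + v\right)}{7} = - \frac{61 + v}{7 \left(56 + T\right)}$)
$\frac{n{\left(C{\left(-6,7 \right)},300 \right)}}{62189 \frac{1}{-80724}} = \frac{\frac{1}{7} \frac{1}{56 + 300} \left(-61 - \left(7 + 2 \left(-6\right)\right)\right)}{62189 \frac{1}{-80724}} = \frac{\frac{1}{7} \cdot \frac{1}{356} \left(-61 - \left(7 - 12\right)\right)}{62189 \left(- \frac{1}{80724}\right)} = \frac{\frac{1}{7} \cdot \frac{1}{356} \left(-61 - -5\right)}{- \frac{62189}{80724}} = \frac{1}{7} \cdot \frac{1}{356} \left(-61 + 5\right) \left(- \frac{80724}{62189}\right) = \frac{1}{7} \cdot \frac{1}{356} \left(-56\right) \left(- \frac{80724}{62189}\right) = \left(- \frac{2}{89}\right) \left(- \frac{80724}{62189}\right) = \frac{161448}{5534821}$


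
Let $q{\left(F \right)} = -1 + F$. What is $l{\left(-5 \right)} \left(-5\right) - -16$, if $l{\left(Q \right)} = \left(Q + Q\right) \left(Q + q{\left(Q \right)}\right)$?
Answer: $-534$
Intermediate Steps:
$l{\left(Q \right)} = 2 Q \left(-1 + 2 Q\right)$ ($l{\left(Q \right)} = \left(Q + Q\right) \left(Q + \left(-1 + Q\right)\right) = 2 Q \left(-1 + 2 Q\right)$)
$l{\left(-5 \right)} \left(-5\right) - -16 = 2 \left(-5\right) \left(-1 + 2 \left(-5\right)\right) \left(-5\right) - -16 = 2 \left(-5\right) \left(-1 - 10\right) \left(-5\right) + \left(17 - 1\right) = 2 \left(-5\right) \left(-11\right) \left(-5\right) + 16 = 110 \left(-5\right) + 16 = -550 + 16 = -534$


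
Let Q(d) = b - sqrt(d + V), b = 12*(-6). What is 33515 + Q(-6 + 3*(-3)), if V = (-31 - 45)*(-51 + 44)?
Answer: 33443 - sqrt(517) ≈ 33420.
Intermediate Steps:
V = 532 (V = -76*(-7) = 532)
b = -72
Q(d) = -72 - sqrt(532 + d) (Q(d) = -72 - sqrt(d + 532) = -72 - sqrt(532 + d))
33515 + Q(-6 + 3*(-3)) = 33515 + (-72 - sqrt(532 + (-6 + 3*(-3)))) = 33515 + (-72 - sqrt(532 + (-6 - 9))) = 33515 + (-72 - sqrt(532 - 15)) = 33515 + (-72 - sqrt(517)) = 33443 - sqrt(517)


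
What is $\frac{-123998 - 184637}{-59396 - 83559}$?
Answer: $\frac{61727}{28591} \approx 2.159$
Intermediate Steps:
$\frac{-123998 - 184637}{-59396 - 83559} = \frac{-123998 - 184637}{-142955} = \left(-308635\right) \left(- \frac{1}{142955}\right) = \frac{61727}{28591}$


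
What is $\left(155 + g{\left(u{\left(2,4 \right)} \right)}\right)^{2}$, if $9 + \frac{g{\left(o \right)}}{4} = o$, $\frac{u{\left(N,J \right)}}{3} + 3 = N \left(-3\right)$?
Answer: $121$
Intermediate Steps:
$u{\left(N,J \right)} = -9 - 9 N$ ($u{\left(N,J \right)} = -9 + 3 N \left(-3\right) = -9 + 3 \left(- 3 N\right) = -9 - 9 N$)
$g{\left(o \right)} = -36 + 4 o$
$\left(155 + g{\left(u{\left(2,4 \right)} \right)}\right)^{2} = \left(155 + \left(-36 + 4 \left(-9 - 18\right)\right)\right)^{2} = \left(155 + \left(-36 + 4 \left(-27\right)\right)\right)^{2} = \left(155 - 144\right)^{2} = 11^{2} = 121$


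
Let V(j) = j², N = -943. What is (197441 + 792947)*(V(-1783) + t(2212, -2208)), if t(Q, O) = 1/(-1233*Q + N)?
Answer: 8590261547549529960/2728339 ≈ 3.1485e+12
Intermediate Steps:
t(Q, O) = 1/(-943 - 1233*Q) (t(Q, O) = 1/(-1233*Q - 943) = 1/(-943 - 1233*Q))
(197441 + 792947)*(V(-1783) + t(2212, -2208)) = (197441 + 792947)*((-1783)² - 1/(943 + 1233*2212)) = 990388*(3179089 - 1/(943 + 2727396)) = 990388*(3179089 - 1/2728339) = 990388*(8673632503170/2728339) = 8590261547549529960/2728339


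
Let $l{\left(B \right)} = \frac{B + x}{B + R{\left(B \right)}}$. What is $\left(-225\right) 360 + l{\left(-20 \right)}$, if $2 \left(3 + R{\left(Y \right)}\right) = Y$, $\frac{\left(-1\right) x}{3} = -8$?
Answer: $- \frac{2673004}{33} \approx -81000.0$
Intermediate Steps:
$x = 24$ ($x = \left(-3\right) \left(-8\right) = 24$)
$R{\left(Y \right)} = -3 + \frac{Y}{2}$
$l{\left(B \right)} = \frac{24 + B}{-3 + \frac{3 B}{2}}$ ($l{\left(B \right)} = \frac{B + 24}{B + \left(-3 + \frac{B}{2}\right)} = \frac{24 + B}{-3 + \frac{3 B}{2}}$)
$\left(-225\right) 360 + l{\left(-20 \right)} = \left(-225\right) 360 + \frac{2 \left(24 - 20\right)}{3 \left(-2 - 20\right)} = -81000 + \frac{2}{3} \frac{1}{-22} \cdot 4 = -81000 + \frac{2}{3} \left(- \frac{1}{22}\right) 4 = -81000 - \frac{4}{33} = - \frac{2673004}{33}$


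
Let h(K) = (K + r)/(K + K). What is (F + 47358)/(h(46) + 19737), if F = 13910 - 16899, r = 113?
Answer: 4081948/1815963 ≈ 2.2478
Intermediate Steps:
F = -2989
h(K) = (113 + K)/(2*K) (h(K) = (K + 113)/(K + K) = (113 + K)/((2*K)) = (113 + K)*(1/(2*K)) = (113 + K)/(2*K))
(F + 47358)/(h(46) + 19737) = (-2989 + 47358)/((½)*(113 + 46)/46 + 19737) = 44369/((½)*(1/46)*159 + 19737) = 44369/(159/92 + 19737) = 44369/(1815963/92) = 44369*(92/1815963) = 4081948/1815963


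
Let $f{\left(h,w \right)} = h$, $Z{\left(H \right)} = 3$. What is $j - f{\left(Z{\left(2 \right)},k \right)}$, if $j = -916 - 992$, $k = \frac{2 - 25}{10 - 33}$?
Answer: $-1911$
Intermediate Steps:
$k = 1$ ($k = - \frac{23}{-23} = \left(-23\right) \left(- \frac{1}{23}\right) = 1$)
$j = -1908$ ($j = -916 - 992 = -1908$)
$j - f{\left(Z{\left(2 \right)},k \right)} = -1908 - 3 = -1911$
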